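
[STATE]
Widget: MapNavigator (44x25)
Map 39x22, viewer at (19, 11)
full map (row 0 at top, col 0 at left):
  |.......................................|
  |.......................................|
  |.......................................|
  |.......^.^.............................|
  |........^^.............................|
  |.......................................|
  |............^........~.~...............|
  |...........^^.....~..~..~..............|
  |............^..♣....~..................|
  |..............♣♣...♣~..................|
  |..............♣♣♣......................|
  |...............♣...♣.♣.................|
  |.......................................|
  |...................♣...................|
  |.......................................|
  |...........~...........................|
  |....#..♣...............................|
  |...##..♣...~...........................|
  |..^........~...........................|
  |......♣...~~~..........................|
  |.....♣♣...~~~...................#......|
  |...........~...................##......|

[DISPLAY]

                                            
   .......................................  
   .......................................  
   .......................................  
   .......^.^.............................  
   ........^^.............................  
   .......................................  
   ............^........~.~...............  
   ...........^^.....~..~..~..............  
   ............^..♣....~..................  
   ..............♣♣...♣~..................  
   ..............♣♣♣......................  
   ...............♣...@.♣.................  
   .......................................  
   ...................♣...................  
   .......................................  
   ...........~...........................  
   ....#..♣...............................  
   ...##..♣...~...........................  
   ..^........~...........................  
   ......♣...~~~..........................  
   .....♣♣...~~~...................#......  
   ...........~...................##......  
                                            
                                            


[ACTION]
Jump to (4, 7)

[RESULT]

                                            
                                            
                                            
                                            
                                            
                  ..........................
                  ..........................
                  ..........................
                  .......^.^................
                  ........^^................
                  ..........................
                  ............^........~.~..
                  ....@......^^.....~..~..~.
                  ............^..♣....~.....
                  ..............♣♣...♣~.....
                  ..............♣♣♣.........
                  ...............♣...♣.♣....
                  ..........................
                  ...................♣......
                  ..........................
                  ...........~..............
                  ....#..♣..................
                  ...##..♣...~..............
                  ..^........~..............
                  ......♣...~~~.............


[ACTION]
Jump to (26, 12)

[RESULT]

...................................         
...................................         
...................................         
...^.^.............................         
....^^.............................         
...................................         
........^........~.~...............         
.......^^.....~..~..~..............         
........^..♣....~..................         
..........♣♣...♣~..................         
..........♣♣♣......................         
...........♣...♣.♣.................         
......................@............         
...............♣...................         
...................................         
.......~...........................         
#..♣...............................         
#..♣...~...........................         
.......~...........................         
..♣...~~~..........................         
.♣♣...~~~...................#......         
.......~...................##......         
                                            
                                            
                                            


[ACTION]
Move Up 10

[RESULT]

                                            
                                            
                                            
                                            
                                            
                                            
                                            
                                            
                                            
                                            
...................................         
...................................         
......................@............         
...^.^.............................         
....^^.............................         
...................................         
........^........~.~...............         
.......^^.....~..~..~..............         
........^..♣....~..................         
..........♣♣...♣~..................         
..........♣♣♣......................         
...........♣...♣.♣.................         
...................................         
...............♣...................         
...................................         


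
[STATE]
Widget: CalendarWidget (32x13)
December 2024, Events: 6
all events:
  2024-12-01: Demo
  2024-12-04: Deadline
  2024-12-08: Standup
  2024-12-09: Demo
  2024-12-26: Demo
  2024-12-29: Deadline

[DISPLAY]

         December 2024          
Mo Tu We Th Fr Sa Su            
                   1*           
 2  3  4*  5  6  7  8*          
 9* 10 11 12 13 14 15           
16 17 18 19 20 21 22            
23 24 25 26* 27 28 29*          
30 31                           
                                
                                
                                
                                
                                


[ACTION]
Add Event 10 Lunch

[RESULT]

         December 2024          
Mo Tu We Th Fr Sa Su            
                   1*           
 2  3  4*  5  6  7  8*          
 9* 10* 11 12 13 14 15          
16 17 18 19 20 21 22            
23 24 25 26* 27 28 29*          
30 31                           
                                
                                
                                
                                
                                


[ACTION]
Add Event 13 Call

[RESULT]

         December 2024          
Mo Tu We Th Fr Sa Su            
                   1*           
 2  3  4*  5  6  7  8*          
 9* 10* 11 12 13* 14 15         
16 17 18 19 20 21 22            
23 24 25 26* 27 28 29*          
30 31                           
                                
                                
                                
                                
                                


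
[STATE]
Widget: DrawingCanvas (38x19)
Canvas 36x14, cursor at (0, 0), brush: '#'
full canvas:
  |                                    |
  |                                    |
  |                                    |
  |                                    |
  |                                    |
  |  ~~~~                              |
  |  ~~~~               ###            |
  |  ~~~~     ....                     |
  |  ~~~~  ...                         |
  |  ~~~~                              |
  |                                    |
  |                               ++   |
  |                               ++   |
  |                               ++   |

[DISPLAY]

+                                     
                                      
                                      
                                      
                                      
  ~~~~                                
  ~~~~               ###              
  ~~~~     ....                       
  ~~~~  ...                           
  ~~~~                                
                                      
                               ++     
                               ++     
                               ++     
                                      
                                      
                                      
                                      
                                      


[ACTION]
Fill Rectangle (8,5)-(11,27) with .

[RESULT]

+                                     
                                      
                                      
                                      
                                      
  ~~~~                                
  ~~~~               ###              
  ~~~~     ....                       
  ~~~.......................          
  ~~~.......................          
     .......................          
     .......................   ++     
                               ++     
                               ++     
                                      
                                      
                                      
                                      
                                      


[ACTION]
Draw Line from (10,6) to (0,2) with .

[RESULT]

+ .                                   
  .                                   
   .                                  
   .                                  
    .                                 
  ~~.~                                
  ~~.~               ###              
  ~~~.     ....                       
  ~~~.......................          
  ~~~.......................          
     .......................          
     .......................   ++     
                               ++     
                               ++     
                                      
                                      
                                      
                                      
                                      


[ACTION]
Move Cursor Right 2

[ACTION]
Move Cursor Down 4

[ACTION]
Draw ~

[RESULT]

  .                                   
  .                                   
   .                                  
   .                                  
  ~ .                                 
  ~~.~                                
  ~~.~               ###              
  ~~~.     ....                       
  ~~~.......................          
  ~~~.......................          
     .......................          
     .......................   ++     
                               ++     
                               ++     
                                      
                                      
                                      
                                      
                                      


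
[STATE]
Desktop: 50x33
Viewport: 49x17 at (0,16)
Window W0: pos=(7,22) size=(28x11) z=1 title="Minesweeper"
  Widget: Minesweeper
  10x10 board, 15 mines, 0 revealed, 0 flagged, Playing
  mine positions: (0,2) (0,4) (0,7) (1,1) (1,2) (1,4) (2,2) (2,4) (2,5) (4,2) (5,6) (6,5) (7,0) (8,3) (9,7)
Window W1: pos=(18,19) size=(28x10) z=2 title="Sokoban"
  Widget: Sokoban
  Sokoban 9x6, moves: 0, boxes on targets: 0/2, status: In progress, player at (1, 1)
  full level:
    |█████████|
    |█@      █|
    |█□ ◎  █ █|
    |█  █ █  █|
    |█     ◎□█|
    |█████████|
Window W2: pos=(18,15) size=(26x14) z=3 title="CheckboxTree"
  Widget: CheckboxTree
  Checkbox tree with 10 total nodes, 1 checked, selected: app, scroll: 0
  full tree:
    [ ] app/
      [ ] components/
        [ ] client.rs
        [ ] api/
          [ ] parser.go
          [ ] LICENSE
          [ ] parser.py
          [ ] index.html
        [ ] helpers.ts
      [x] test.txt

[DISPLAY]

                  ┃ CheckboxTree           ┃     
                  ┠────────────────────────┨     
                  ┃>[-] app/               ┃     
                  ┃   [ ] components/      ┃━┓   
                  ┃     [ ] client.rs      ┃ ┃   
                  ┃     [ ] api/           ┃─┨   
       ┏━━━━━━━━━━┃       [ ] parser.go    ┃ ┃   
       ┃ Minesweep┃       [ ] LICENSE      ┃ ┃   
       ┠──────────┃       [ ] parser.py    ┃ ┃   
       ┃■■■■■■■■■■┃       [ ] index.html   ┃ ┃   
       ┃■■■■■■■■■■┃     [ ] helpers.ts     ┃ ┃   
       ┃■■■■■■■■■■┃   [x] test.txt         ┃ ┃   
       ┃■■■■■■■■■■┗━━━━━━━━━━━━━━━━━━━━━━━━┛━┛   
       ┃■■■■■■■■■■                ┃              
       ┃■■■■■■■■■■                ┃              
       ┃■■■■■■■■■■                ┃              
       ┗━━━━━━━━━━━━━━━━━━━━━━━━━━┛              


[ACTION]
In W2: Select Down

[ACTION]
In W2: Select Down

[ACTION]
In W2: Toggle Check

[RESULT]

                  ┃ CheckboxTree           ┃     
                  ┠────────────────────────┨     
                  ┃ [-] app/               ┃     
                  ┃   [-] components/      ┃━┓   
                  ┃>    [x] client.rs      ┃ ┃   
                  ┃     [ ] api/           ┃─┨   
       ┏━━━━━━━━━━┃       [ ] parser.go    ┃ ┃   
       ┃ Minesweep┃       [ ] LICENSE      ┃ ┃   
       ┠──────────┃       [ ] parser.py    ┃ ┃   
       ┃■■■■■■■■■■┃       [ ] index.html   ┃ ┃   
       ┃■■■■■■■■■■┃     [ ] helpers.ts     ┃ ┃   
       ┃■■■■■■■■■■┃   [x] test.txt         ┃ ┃   
       ┃■■■■■■■■■■┗━━━━━━━━━━━━━━━━━━━━━━━━┛━┛   
       ┃■■■■■■■■■■                ┃              
       ┃■■■■■■■■■■                ┃              
       ┃■■■■■■■■■■                ┃              
       ┗━━━━━━━━━━━━━━━━━━━━━━━━━━┛              


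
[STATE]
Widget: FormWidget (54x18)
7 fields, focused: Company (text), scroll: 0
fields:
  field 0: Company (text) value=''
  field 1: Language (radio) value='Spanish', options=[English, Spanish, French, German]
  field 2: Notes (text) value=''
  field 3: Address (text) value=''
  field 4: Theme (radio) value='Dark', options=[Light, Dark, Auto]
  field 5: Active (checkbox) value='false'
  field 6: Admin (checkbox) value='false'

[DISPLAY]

> Company:    [                                      ]
  Language:   ( ) English  (●) Spanish  ( ) French  ( 
  Notes:      [                                      ]
  Address:    [                                      ]
  Theme:      ( ) Light  (●) Dark  ( ) Auto           
  Active:     [ ]                                     
  Admin:      [ ]                                     
                                                      
                                                      
                                                      
                                                      
                                                      
                                                      
                                                      
                                                      
                                                      
                                                      
                                                      


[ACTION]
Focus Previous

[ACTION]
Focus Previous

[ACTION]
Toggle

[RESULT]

  Company:    [                                      ]
  Language:   ( ) English  (●) Spanish  ( ) French  ( 
  Notes:      [                                      ]
  Address:    [                                      ]
  Theme:      ( ) Light  (●) Dark  ( ) Auto           
> Active:     [x]                                     
  Admin:      [ ]                                     
                                                      
                                                      
                                                      
                                                      
                                                      
                                                      
                                                      
                                                      
                                                      
                                                      
                                                      


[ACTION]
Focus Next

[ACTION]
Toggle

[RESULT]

  Company:    [                                      ]
  Language:   ( ) English  (●) Spanish  ( ) French  ( 
  Notes:      [                                      ]
  Address:    [                                      ]
  Theme:      ( ) Light  (●) Dark  ( ) Auto           
  Active:     [x]                                     
> Admin:      [x]                                     
                                                      
                                                      
                                                      
                                                      
                                                      
                                                      
                                                      
                                                      
                                                      
                                                      
                                                      


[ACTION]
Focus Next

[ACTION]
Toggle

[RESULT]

> Company:    [                                      ]
  Language:   ( ) English  (●) Spanish  ( ) French  ( 
  Notes:      [                                      ]
  Address:    [                                      ]
  Theme:      ( ) Light  (●) Dark  ( ) Auto           
  Active:     [x]                                     
  Admin:      [x]                                     
                                                      
                                                      
                                                      
                                                      
                                                      
                                                      
                                                      
                                                      
                                                      
                                                      
                                                      


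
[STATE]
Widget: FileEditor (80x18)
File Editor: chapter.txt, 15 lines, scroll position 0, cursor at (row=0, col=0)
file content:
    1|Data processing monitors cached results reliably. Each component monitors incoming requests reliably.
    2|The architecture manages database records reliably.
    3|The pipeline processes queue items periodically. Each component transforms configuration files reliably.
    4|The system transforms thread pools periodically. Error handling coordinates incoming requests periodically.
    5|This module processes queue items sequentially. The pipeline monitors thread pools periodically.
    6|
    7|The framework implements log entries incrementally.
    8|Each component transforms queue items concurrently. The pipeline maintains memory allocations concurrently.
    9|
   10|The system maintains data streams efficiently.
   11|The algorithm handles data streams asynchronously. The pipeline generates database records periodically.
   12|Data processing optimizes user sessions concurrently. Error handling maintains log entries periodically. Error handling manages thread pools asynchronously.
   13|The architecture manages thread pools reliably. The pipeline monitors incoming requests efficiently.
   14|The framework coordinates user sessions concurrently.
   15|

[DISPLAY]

█ata processing monitors cached results reliably. Each component monitors incom▲
The architecture manages database records reliably.                            █
The pipeline processes queue items periodically. Each component transforms conf░
The system transforms thread pools periodically. Error handling coordinates inc░
This module processes queue items sequentially. The pipeline monitors thread po░
                                                                               ░
The framework implements log entries incrementally.                            ░
Each component transforms queue items concurrently. The pipeline maintains memo░
                                                                               ░
The system maintains data streams efficiently.                                 ░
The algorithm handles data streams asynchronously. The pipeline generates datab░
Data processing optimizes user sessions concurrently. Error handling maintains ░
The architecture manages thread pools reliably. The pipeline monitors incoming ░
The framework coordinates user sessions concurrently.                          ░
                                                                               ░
                                                                               ░
                                                                               ░
                                                                               ▼


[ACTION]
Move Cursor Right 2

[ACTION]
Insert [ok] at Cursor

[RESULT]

Daok█a processing monitors cached results reliably. Each component monitors inc▲
The architecture manages database records reliably.                            █
The pipeline processes queue items periodically. Each component transforms conf░
The system transforms thread pools periodically. Error handling coordinates inc░
This module processes queue items sequentially. The pipeline monitors thread po░
                                                                               ░
The framework implements log entries incrementally.                            ░
Each component transforms queue items concurrently. The pipeline maintains memo░
                                                                               ░
The system maintains data streams efficiently.                                 ░
The algorithm handles data streams asynchronously. The pipeline generates datab░
Data processing optimizes user sessions concurrently. Error handling maintains ░
The architecture manages thread pools reliably. The pipeline monitors incoming ░
The framework coordinates user sessions concurrently.                          ░
                                                                               ░
                                                                               ░
                                                                               ░
                                                                               ▼


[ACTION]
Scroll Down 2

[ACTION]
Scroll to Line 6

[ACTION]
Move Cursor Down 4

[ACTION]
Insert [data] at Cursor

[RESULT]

Daokta processing monitors cached results reliably. Each component monitors inc▲
The architecture manages database records reliably.                            █
The pipeline processes queue items periodically. Each component transforms conf░
The system transforms thread pools periodically. Error handling coordinates inc░
Thisdata█module processes queue items sequentially. The pipeline monitors threa░
                                                                               ░
The framework implements log entries incrementally.                            ░
Each component transforms queue items concurrently. The pipeline maintains memo░
                                                                               ░
The system maintains data streams efficiently.                                 ░
The algorithm handles data streams asynchronously. The pipeline generates datab░
Data processing optimizes user sessions concurrently. Error handling maintains ░
The architecture manages thread pools reliably. The pipeline monitors incoming ░
The framework coordinates user sessions concurrently.                          ░
                                                                               ░
                                                                               ░
                                                                               ░
                                                                               ▼


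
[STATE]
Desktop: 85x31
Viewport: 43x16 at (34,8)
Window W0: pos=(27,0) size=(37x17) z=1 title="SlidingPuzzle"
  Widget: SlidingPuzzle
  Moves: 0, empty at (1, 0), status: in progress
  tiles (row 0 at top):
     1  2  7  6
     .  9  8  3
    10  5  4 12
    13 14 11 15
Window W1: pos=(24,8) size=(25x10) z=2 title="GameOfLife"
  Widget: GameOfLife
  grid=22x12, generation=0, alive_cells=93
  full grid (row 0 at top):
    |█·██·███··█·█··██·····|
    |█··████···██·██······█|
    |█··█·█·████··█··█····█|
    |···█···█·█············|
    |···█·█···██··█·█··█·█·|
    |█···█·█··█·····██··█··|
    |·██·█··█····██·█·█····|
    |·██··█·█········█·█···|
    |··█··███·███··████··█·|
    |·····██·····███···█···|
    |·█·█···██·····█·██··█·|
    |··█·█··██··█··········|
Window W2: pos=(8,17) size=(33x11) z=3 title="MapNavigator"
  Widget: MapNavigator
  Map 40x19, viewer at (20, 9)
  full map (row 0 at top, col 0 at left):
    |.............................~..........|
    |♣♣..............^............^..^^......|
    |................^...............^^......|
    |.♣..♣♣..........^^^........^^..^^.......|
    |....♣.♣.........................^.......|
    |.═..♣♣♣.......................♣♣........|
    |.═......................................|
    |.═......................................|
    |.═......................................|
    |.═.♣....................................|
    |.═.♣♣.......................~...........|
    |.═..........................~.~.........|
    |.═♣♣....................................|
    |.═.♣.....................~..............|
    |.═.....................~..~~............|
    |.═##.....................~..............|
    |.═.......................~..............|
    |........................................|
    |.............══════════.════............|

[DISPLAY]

━━━━━━━━━━━━━━┓              ┃             
fe            ┃              ┃             
──────────────┨              ┃             
              ┃              ┃             
█············ ┃              ┃             
██··█·█··█·█· ┃              ┃             
█·····██··█·· ┃              ┃             
···██·█·█···· ┃              ┃             
·······█·█··· ┃━━━━━━━━━━━━━━┛             
━━━━━━┓━━━━━━━┛                            
      ┃                                    
──────┨                                    
......┃                                    
......┃                                    
......┃                                    
......┃                                    


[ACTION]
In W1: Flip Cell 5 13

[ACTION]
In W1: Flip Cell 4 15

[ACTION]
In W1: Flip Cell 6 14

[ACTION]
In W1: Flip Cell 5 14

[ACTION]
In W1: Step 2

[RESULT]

━━━━━━━━━━━━━━┓              ┃             
fe            ┃              ┃             
──────────────┨              ┃             
              ┃              ┃             
·██·········· ┃              ┃             
·█·····██·█·· ┃              ┃             
·██····█··█·· ┃              ┃             
···█···█····· ┃              ┃             
·█··········· ┃━━━━━━━━━━━━━━┛             
━━━━━━┓━━━━━━━┛                            
      ┃                                    
──────┨                                    
......┃                                    
......┃                                    
......┃                                    
......┃                                    


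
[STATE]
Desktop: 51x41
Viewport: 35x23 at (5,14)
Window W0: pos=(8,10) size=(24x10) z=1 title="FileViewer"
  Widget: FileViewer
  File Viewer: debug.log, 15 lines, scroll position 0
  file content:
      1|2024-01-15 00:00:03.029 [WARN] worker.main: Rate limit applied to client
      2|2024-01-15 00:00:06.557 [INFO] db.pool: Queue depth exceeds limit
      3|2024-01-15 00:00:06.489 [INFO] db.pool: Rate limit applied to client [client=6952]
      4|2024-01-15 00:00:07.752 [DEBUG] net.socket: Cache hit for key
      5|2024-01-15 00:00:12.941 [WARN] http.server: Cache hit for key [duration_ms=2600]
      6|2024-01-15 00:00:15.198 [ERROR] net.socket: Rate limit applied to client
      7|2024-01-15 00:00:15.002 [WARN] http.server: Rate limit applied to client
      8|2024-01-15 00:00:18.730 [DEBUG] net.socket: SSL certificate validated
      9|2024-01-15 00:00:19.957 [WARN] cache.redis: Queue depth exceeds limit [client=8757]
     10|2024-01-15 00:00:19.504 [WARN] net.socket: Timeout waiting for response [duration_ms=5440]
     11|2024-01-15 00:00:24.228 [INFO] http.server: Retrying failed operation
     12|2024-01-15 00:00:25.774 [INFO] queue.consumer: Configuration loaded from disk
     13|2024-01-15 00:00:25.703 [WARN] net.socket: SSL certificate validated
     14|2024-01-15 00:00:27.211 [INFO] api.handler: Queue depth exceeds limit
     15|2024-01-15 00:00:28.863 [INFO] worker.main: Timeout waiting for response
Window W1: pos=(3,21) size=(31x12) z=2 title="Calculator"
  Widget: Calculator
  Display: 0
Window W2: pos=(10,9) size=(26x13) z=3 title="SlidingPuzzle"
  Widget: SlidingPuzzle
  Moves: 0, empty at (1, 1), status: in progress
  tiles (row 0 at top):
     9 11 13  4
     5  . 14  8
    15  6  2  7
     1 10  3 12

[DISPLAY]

   ┃2┃├────┼────┼────┼────┤   ┃    
   ┃2┃│  5 │    │ 14 │  8 │   ┃    
   ┃2┃├────┼────┼────┼────┤   ┃    
   ┃2┃│ 15 │  6 │  2 │  7 │   ┃    
   ┃2┃├────┼────┼────┼────┤   ┃    
   ┗━┃│  1 │ 10 │  3 │ 12 │   ┃    
     ┃└────┴────┴────┴────┘   ┃    
━━━━━┗━━━━━━━━━━━━━━━━━━━━━━━━┛    
Calculator                  ┃      
────────────────────────────┨      
                           0┃      
───┬───┬───┬───┐            ┃      
 7 │ 8 │ 9 │ ÷ │            ┃      
───┼───┼───┼───┤            ┃      
 4 │ 5 │ 6 │ × │            ┃      
───┼───┼───┼───┤            ┃      
 1 │ 2 │ 3 │ - │            ┃      
───┴───┴───┴───┘            ┃      
━━━━━━━━━━━━━━━━━━━━━━━━━━━━┛      
                                   
                                   
                                   
                                   


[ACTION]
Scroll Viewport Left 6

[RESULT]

        ┃2┃├────┼────┼────┼────┤   
        ┃2┃│  5 │    │ 14 │  8 │   
        ┃2┃├────┼────┼────┼────┤   
        ┃2┃│ 15 │  6 │  2 │  7 │   
        ┃2┃├────┼────┼────┼────┤   
        ┗━┃│  1 │ 10 │  3 │ 12 │   
          ┃└────┴────┴────┴────┘   
   ┏━━━━━━┗━━━━━━━━━━━━━━━━━━━━━━━━
   ┃ Calculator                  ┃ 
   ┠─────────────────────────────┨ 
   ┃                            0┃ 
   ┃┌───┬───┬───┬───┐            ┃ 
   ┃│ 7 │ 8 │ 9 │ ÷ │            ┃ 
   ┃├───┼───┼───┼───┤            ┃ 
   ┃│ 4 │ 5 │ 6 │ × │            ┃ 
   ┃├───┼───┼───┼───┤            ┃ 
   ┃│ 1 │ 2 │ 3 │ - │            ┃ 
   ┃└───┴───┴───┴───┘            ┃ 
   ┗━━━━━━━━━━━━━━━━━━━━━━━━━━━━━┛ 
                                   
                                   
                                   
                                   


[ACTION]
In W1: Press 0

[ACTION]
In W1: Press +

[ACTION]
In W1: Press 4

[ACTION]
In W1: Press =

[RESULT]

        ┃2┃├────┼────┼────┼────┤   
        ┃2┃│  5 │    │ 14 │  8 │   
        ┃2┃├────┼────┼────┼────┤   
        ┃2┃│ 15 │  6 │  2 │  7 │   
        ┃2┃├────┼────┼────┼────┤   
        ┗━┃│  1 │ 10 │  3 │ 12 │   
          ┃└────┴────┴────┴────┘   
   ┏━━━━━━┗━━━━━━━━━━━━━━━━━━━━━━━━
   ┃ Calculator                  ┃ 
   ┠─────────────────────────────┨ 
   ┃                            4┃ 
   ┃┌───┬───┬───┬───┐            ┃ 
   ┃│ 7 │ 8 │ 9 │ ÷ │            ┃ 
   ┃├───┼───┼───┼───┤            ┃ 
   ┃│ 4 │ 5 │ 6 │ × │            ┃ 
   ┃├───┼───┼───┼───┤            ┃ 
   ┃│ 1 │ 2 │ 3 │ - │            ┃ 
   ┃└───┴───┴───┴───┘            ┃ 
   ┗━━━━━━━━━━━━━━━━━━━━━━━━━━━━━┛ 
                                   
                                   
                                   
                                   


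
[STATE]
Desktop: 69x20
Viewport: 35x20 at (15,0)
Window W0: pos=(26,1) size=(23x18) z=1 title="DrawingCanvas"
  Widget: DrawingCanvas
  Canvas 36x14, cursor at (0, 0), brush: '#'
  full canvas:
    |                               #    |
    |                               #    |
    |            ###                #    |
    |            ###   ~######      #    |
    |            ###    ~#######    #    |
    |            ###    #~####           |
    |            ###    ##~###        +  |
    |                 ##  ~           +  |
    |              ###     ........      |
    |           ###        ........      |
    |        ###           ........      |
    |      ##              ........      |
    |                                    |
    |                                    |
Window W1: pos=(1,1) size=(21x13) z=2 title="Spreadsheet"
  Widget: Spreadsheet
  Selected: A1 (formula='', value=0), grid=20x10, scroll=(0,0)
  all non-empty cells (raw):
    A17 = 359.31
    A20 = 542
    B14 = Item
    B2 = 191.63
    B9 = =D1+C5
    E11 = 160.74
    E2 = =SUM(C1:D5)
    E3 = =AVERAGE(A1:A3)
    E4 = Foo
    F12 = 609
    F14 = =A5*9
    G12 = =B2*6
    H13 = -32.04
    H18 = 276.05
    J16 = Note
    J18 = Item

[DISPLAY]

                                   
━━━━━━┓    ┏━━━━━━━━━━━━━━━━━━━━━┓ 
      ┃    ┃ DrawingCanvas       ┃ 
──────┨    ┠─────────────────────┨ 
      ┃    ┃+                    ┃ 
  B   ┃    ┃                     ┃ 
------┃    ┃            ###      ┃ 
      ┃    ┃            ###   ~##┃ 
 191.6┃    ┃            ###    ~#┃ 
      ┃    ┃            ###    #~┃ 
      ┃    ┃            ###    ##┃ 
      ┃    ┃                 ##  ┃ 
      ┃    ┃              ###    ┃ 
━━━━━━┛    ┃           ###       ┃ 
           ┃        ###          ┃ 
           ┃      ##             ┃ 
           ┃                     ┃ 
           ┃                     ┃ 
           ┗━━━━━━━━━━━━━━━━━━━━━┛ 
                                   


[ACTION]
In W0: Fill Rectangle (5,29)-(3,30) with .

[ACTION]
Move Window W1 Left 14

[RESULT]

                                   
━━━━━┓     ┏━━━━━━━━━━━━━━━━━━━━━┓ 
     ┃     ┃ DrawingCanvas       ┃ 
─────┨     ┠─────────────────────┨ 
     ┃     ┃+                    ┃ 
 B   ┃     ┃                     ┃ 
-----┃     ┃            ###      ┃ 
     ┃     ┃            ###   ~##┃ 
191.6┃     ┃            ###    ~#┃ 
     ┃     ┃            ###    #~┃ 
     ┃     ┃            ###    ##┃ 
     ┃     ┃                 ##  ┃ 
     ┃     ┃              ###    ┃ 
━━━━━┛     ┃           ###       ┃ 
           ┃        ###          ┃ 
           ┃      ##             ┃ 
           ┃                     ┃ 
           ┃                     ┃ 
           ┗━━━━━━━━━━━━━━━━━━━━━┛ 
                                   


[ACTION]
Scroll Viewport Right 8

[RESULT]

                                   
   ┏━━━━━━━━━━━━━━━━━━━━━┓         
   ┃ DrawingCanvas       ┃         
   ┠─────────────────────┨         
   ┃+                    ┃         
   ┃                     ┃         
   ┃            ###      ┃         
   ┃            ###   ~##┃         
   ┃            ###    ~#┃         
   ┃            ###    #~┃         
   ┃            ###    ##┃         
   ┃                 ##  ┃         
   ┃              ###    ┃         
   ┃           ###       ┃         
   ┃        ###          ┃         
   ┃      ##             ┃         
   ┃                     ┃         
   ┃                     ┃         
   ┗━━━━━━━━━━━━━━━━━━━━━┛         
                                   


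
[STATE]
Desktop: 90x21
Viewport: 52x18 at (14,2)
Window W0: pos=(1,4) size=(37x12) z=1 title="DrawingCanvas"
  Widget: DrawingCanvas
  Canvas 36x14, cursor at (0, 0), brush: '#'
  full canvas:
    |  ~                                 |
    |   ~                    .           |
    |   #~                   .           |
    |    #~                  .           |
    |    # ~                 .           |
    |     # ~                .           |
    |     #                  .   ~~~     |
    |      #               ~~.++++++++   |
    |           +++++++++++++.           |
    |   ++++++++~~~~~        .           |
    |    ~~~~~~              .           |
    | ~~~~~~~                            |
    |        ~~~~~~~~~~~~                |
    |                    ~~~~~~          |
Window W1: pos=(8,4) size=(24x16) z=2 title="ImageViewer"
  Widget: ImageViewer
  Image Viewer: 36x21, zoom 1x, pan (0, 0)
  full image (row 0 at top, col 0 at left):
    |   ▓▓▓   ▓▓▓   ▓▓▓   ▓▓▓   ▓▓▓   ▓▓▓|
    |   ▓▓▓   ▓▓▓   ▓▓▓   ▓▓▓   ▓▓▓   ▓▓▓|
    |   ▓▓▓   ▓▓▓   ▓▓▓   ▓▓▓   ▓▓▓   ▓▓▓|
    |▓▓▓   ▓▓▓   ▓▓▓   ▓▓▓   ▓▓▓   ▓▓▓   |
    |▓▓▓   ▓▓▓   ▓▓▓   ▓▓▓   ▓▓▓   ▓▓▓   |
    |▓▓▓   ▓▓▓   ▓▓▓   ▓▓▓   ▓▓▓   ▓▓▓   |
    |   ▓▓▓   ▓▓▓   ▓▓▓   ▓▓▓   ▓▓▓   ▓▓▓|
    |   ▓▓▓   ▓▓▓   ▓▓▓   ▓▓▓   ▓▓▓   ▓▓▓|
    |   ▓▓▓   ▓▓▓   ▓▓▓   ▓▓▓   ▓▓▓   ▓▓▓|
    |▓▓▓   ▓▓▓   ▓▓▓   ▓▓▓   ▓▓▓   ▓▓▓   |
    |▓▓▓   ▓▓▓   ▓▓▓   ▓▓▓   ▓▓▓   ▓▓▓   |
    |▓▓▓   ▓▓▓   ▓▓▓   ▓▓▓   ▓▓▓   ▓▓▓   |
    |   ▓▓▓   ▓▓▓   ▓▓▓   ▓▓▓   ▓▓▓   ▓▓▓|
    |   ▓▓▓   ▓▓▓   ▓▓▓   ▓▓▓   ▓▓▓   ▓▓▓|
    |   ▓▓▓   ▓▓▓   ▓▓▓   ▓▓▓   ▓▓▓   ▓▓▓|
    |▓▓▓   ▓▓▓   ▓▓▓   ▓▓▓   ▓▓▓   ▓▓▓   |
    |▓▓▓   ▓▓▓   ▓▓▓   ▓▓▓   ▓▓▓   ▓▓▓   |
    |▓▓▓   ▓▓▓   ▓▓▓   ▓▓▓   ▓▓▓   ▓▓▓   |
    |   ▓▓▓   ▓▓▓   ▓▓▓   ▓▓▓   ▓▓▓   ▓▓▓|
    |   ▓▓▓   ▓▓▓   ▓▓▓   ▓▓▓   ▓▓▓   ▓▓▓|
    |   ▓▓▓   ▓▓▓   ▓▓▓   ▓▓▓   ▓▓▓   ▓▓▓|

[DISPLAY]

                                                    
                                                    
━━━━━━━━━━━━━━━━━┓━━━━━┓                            
eViewer          ┃     ┃                            
─────────────────┨─────┨                            
▓   ▓▓▓   ▓▓▓   ▓┃     ┃                            
▓   ▓▓▓   ▓▓▓   ▓┃     ┃                            
▓   ▓▓▓   ▓▓▓   ▓┃     ┃                            
 ▓▓▓   ▓▓▓   ▓▓▓ ┃     ┃                            
 ▓▓▓   ▓▓▓   ▓▓▓ ┃     ┃                            
 ▓▓▓   ▓▓▓   ▓▓▓ ┃     ┃                            
▓   ▓▓▓   ▓▓▓   ▓┃~    ┃                            
▓   ▓▓▓   ▓▓▓   ▓┃+++  ┃                            
▓   ▓▓▓   ▓▓▓   ▓┃━━━━━┛                            
 ▓▓▓   ▓▓▓   ▓▓▓ ┃                                  
 ▓▓▓   ▓▓▓   ▓▓▓ ┃                                  
 ▓▓▓   ▓▓▓   ▓▓▓ ┃                                  
━━━━━━━━━━━━━━━━━┛                                  


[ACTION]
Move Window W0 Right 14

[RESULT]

                                                    
                                                    
━━━━━━━━━━━━━━━━━┓━━━━━━━━━━━━━━━━━━━┓              
eViewer          ┃                   ┃              
─────────────────┨───────────────────┨              
▓   ▓▓▓   ▓▓▓   ▓┃                   ┃              
▓   ▓▓▓   ▓▓▓   ▓┃        .          ┃              
▓   ▓▓▓   ▓▓▓   ▓┃        .          ┃              
 ▓▓▓   ▓▓▓   ▓▓▓ ┃        .          ┃              
 ▓▓▓   ▓▓▓   ▓▓▓ ┃        .          ┃              
 ▓▓▓   ▓▓▓   ▓▓▓ ┃        .          ┃              
▓   ▓▓▓   ▓▓▓   ▓┃        .   ~~~    ┃              
▓   ▓▓▓   ▓▓▓   ▓┃      ~~.++++++++  ┃              
▓   ▓▓▓   ▓▓▓   ▓┃━━━━━━━━━━━━━━━━━━━┛              
 ▓▓▓   ▓▓▓   ▓▓▓ ┃                                  
 ▓▓▓   ▓▓▓   ▓▓▓ ┃                                  
 ▓▓▓   ▓▓▓   ▓▓▓ ┃                                  
━━━━━━━━━━━━━━━━━┛                                  


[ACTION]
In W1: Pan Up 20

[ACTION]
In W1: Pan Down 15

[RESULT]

                                                    
                                                    
━━━━━━━━━━━━━━━━━┓━━━━━━━━━━━━━━━━━━━┓              
eViewer          ┃                   ┃              
─────────────────┨───────────────────┨              
 ▓▓▓   ▓▓▓   ▓▓▓ ┃                   ┃              
 ▓▓▓   ▓▓▓   ▓▓▓ ┃        .          ┃              
 ▓▓▓   ▓▓▓   ▓▓▓ ┃        .          ┃              
▓   ▓▓▓   ▓▓▓   ▓┃        .          ┃              
▓   ▓▓▓   ▓▓▓   ▓┃        .          ┃              
▓   ▓▓▓   ▓▓▓   ▓┃        .          ┃              
                 ┃        .   ~~~    ┃              
                 ┃      ~~.++++++++  ┃              
                 ┃━━━━━━━━━━━━━━━━━━━┛              
                 ┃                                  
                 ┃                                  
                 ┃                                  
━━━━━━━━━━━━━━━━━┛                                  


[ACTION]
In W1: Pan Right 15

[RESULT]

                                                    
                                                    
━━━━━━━━━━━━━━━━━┓━━━━━━━━━━━━━━━━━━━┓              
eViewer          ┃                   ┃              
─────────────────┨───────────────────┨              
▓   ▓▓▓   ▓▓▓    ┃                   ┃              
▓   ▓▓▓   ▓▓▓    ┃        .          ┃              
▓   ▓▓▓   ▓▓▓    ┃        .          ┃              
 ▓▓▓   ▓▓▓   ▓▓▓ ┃        .          ┃              
 ▓▓▓   ▓▓▓   ▓▓▓ ┃        .          ┃              
 ▓▓▓   ▓▓▓   ▓▓▓ ┃        .          ┃              
                 ┃        .   ~~~    ┃              
                 ┃      ~~.++++++++  ┃              
                 ┃━━━━━━━━━━━━━━━━━━━┛              
                 ┃                                  
                 ┃                                  
                 ┃                                  
━━━━━━━━━━━━━━━━━┛                                  


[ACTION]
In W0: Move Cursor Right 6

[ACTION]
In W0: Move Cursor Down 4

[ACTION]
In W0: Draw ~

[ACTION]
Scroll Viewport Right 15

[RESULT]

                                                    
                                                    
━━┓━━━━━━━━━━━━━━━━━━━┓                             
  ┃                   ┃                             
──┨───────────────────┨                             
  ┃                   ┃                             
  ┃        .          ┃                             
  ┃        .          ┃                             
▓ ┃        .          ┃                             
▓ ┃        .          ┃                             
▓ ┃        .          ┃                             
  ┃        .   ~~~    ┃                             
  ┃      ~~.++++++++  ┃                             
  ┃━━━━━━━━━━━━━━━━━━━┛                             
  ┃                                                 
  ┃                                                 
  ┃                                                 
━━┛                                                 
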